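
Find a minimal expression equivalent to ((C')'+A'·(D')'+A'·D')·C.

((C')'+A'·(D')'+A'·D')·C
= ((C')'+A'·D+A'·D')·C   — double negation
= ((C')'+A')·C   — distribution
= (C+A')·C   — double negation
= C   — absorption

C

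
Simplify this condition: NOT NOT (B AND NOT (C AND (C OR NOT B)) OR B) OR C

B OR C

NOT NOT (B AND NOT (C AND (C OR NOT B)) OR B) OR C
= NOT NOT (B AND NOT C OR B) OR C
= NOT NOT B OR C
= B OR C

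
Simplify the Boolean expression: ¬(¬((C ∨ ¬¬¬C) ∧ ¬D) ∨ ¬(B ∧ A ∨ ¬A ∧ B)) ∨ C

¬(¬((C ∨ ¬¬¬C) ∧ ¬D) ∨ ¬(B ∧ A ∨ ¬A ∧ B)) ∨ C
= ¬(¬((C ∨ ¬¬¬C) ∧ ¬D) ∨ ¬B) ∨ C   [distribution]
= ¬(¬((C ∨ ¬C) ∧ ¬D) ∨ ¬B) ∨ C   [double negation]
= ¬(¬¬D ∨ ¬B) ∨ C   [complement / identity]
= ¬D ∧ B ∨ C   [De Morgan]

¬D ∧ B ∨ C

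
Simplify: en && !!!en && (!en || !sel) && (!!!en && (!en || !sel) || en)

false

en && !!!en && (!en || !sel) && (!!!en && (!en || !sel) || en)
= en && !!!en && (!en || !sel)   — absorption
= en && !en && (!en || !sel)   — double negation
= en && !en   — absorption
= false   — complement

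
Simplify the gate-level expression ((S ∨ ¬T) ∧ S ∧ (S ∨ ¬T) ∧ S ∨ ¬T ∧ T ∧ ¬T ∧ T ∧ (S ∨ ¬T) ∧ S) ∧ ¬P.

S ∧ ¬P

((S ∨ ¬T) ∧ S ∧ (S ∨ ¬T) ∧ S ∨ ¬T ∧ T ∧ ¬T ∧ T ∧ (S ∨ ¬T) ∧ S) ∧ ¬P
= ((S ∨ ¬T) ∧ S ∨ ¬T ∧ T ∧ ¬T ∧ T) ∧ (S ∨ ¬T) ∧ S ∧ ¬P   — distribution
= ((S ∨ ¬T) ∧ S ∨ ¬T ∧ T) ∧ (S ∨ ¬T) ∧ S ∧ ¬P   — idempotence
= (S ∨ ¬T) ∧ S ∧ (S ∨ ¬T) ∧ S ∧ ¬P   — complement / identity
= (S ∨ ¬T) ∧ S ∧ ¬P   — idempotence
= S ∧ ¬P   — absorption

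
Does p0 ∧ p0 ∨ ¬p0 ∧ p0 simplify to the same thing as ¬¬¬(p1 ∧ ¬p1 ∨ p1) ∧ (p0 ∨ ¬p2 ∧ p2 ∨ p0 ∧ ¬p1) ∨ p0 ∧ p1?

Yes

E1: p0 ∧ p0 ∨ ¬p0 ∧ p0
    = p0   [distribution]
E2: ¬¬¬(p1 ∧ ¬p1 ∨ p1) ∧ (p0 ∨ ¬p2 ∧ p2 ∨ p0 ∧ ¬p1) ∨ p0 ∧ p1
    = ¬¬¬p1 ∧ (p0 ∨ ¬p2 ∧ p2 ∨ p0 ∧ ¬p1) ∨ p0 ∧ p1   [complement / identity]
    = ¬¬¬p1 ∧ (p0 ∨ p0 ∧ ¬p1) ∨ p0 ∧ p1   [complement / identity]
    = ¬p1 ∧ (p0 ∨ p0 ∧ ¬p1) ∨ p0 ∧ p1   [double negation]
    = ¬p1 ∧ p0 ∨ p0 ∧ p1   [absorption]
    = p0   [distribution]
Both reduce to p0, so they are equivalent.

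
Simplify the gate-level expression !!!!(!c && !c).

!c

!!!!(!c && !c)
= !!!!!c   (idempotence)
= !!!c   (double negation)
= !c   (double negation)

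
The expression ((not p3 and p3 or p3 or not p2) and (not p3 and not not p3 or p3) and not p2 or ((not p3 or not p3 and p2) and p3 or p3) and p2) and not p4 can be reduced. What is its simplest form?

p3 and not p4

((not p3 and p3 or p3 or not p2) and (not p3 and not not p3 or p3) and not p2 or ((not p3 or not p3 and p2) and p3 or p3) and p2) and not p4
= ((not p3 and p3 or p3 or not p2) and (not p3 and p3 or p3) and not p2 or ((not p3 or not p3 and p2) and p3 or p3) and p2) and not p4   [double negation]
= ((not p3 and p3 or p3 or not p2) and (not p3 and p3 or p3) and not p2 or (not p3 and p3 or p3) and p2) and not p4   [absorption]
= ((not p3 and p3 or p3) and not p2 or (not p3 and p3 or p3) and p2) and not p4   [absorption]
= (not p3 and p3 or p3) and not p4   [distribution]
= p3 and not p4   [complement / identity]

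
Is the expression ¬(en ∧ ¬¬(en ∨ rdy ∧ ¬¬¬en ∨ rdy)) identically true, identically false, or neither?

neither

¬(en ∧ ¬¬(en ∨ rdy ∧ ¬¬¬en ∨ rdy))
= ¬(en ∧ ¬¬(en ∨ rdy ∧ ¬en ∨ rdy))   — double negation
= ¬(en ∧ ¬¬(en ∨ rdy))   — absorption
= ¬(en ∧ (en ∨ rdy))   — double negation
= ¬en   — absorption
This depends on en, so it is not a constant.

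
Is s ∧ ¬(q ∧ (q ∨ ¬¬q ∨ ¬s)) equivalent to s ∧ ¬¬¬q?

E1: s ∧ ¬(q ∧ (q ∨ ¬¬q ∨ ¬s))
    = s ∧ ¬(q ∧ (q ∨ q ∨ ¬s))   — double negation
    = s ∧ ¬(q ∧ (q ∨ ¬s))   — idempotence
    = s ∧ ¬q   — absorption
E2: s ∧ ¬¬¬q
    = s ∧ ¬q   — double negation
Both reduce to s ∧ ¬q, so they are equivalent.

Yes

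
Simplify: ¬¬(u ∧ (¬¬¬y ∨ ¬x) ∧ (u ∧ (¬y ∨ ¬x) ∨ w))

¬¬(u ∧ (¬¬¬y ∨ ¬x) ∧ (u ∧ (¬y ∨ ¬x) ∨ w))
= ¬¬(u ∧ (¬y ∨ ¬x) ∧ (u ∧ (¬y ∨ ¬x) ∨ w))   [double negation]
= ¬¬(u ∧ (¬y ∨ ¬x))   [absorption]
= u ∧ (¬y ∨ ¬x)   [double negation]

u ∧ (¬y ∨ ¬x)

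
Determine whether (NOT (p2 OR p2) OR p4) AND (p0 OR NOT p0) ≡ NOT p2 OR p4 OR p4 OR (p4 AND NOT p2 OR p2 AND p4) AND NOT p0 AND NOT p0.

E1: (NOT (p2 OR p2) OR p4) AND (p0 OR NOT p0)
    = NOT (p2 OR p2) OR p4   — complement / identity
    = NOT p2 OR p4   — idempotence
E2: NOT p2 OR p4 OR p4 OR (p4 AND NOT p2 OR p2 AND p4) AND NOT p0 AND NOT p0
    = NOT p2 OR p4 OR p4 OR p4 AND NOT p0 AND NOT p0   — distribution
    = NOT p2 OR p4 OR p4 OR p4 AND NOT p0   — idempotence
    = NOT p2 OR p4 OR p4 AND NOT p0   — idempotence
    = NOT p2 OR p4   — absorption
Both reduce to NOT p2 OR p4, so they are equivalent.

Yes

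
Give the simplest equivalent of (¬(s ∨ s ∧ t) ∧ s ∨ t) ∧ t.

t

(¬(s ∨ s ∧ t) ∧ s ∨ t) ∧ t
= (¬s ∧ s ∨ t) ∧ t   (absorption)
= t ∧ t   (complement / identity)
= t   (idempotence)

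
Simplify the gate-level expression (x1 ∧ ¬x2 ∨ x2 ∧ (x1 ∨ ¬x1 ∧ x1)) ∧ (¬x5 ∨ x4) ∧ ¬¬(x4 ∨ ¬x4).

x1 ∧ (¬x5 ∨ x4)

(x1 ∧ ¬x2 ∨ x2 ∧ (x1 ∨ ¬x1 ∧ x1)) ∧ (¬x5 ∨ x4) ∧ ¬¬(x4 ∨ ¬x4)
= (x1 ∧ ¬x2 ∨ x2 ∧ (x1 ∨ ¬x1 ∧ x1)) ∧ (¬x5 ∨ x4) ∧ (x4 ∨ ¬x4)
= (x1 ∧ ¬x2 ∨ x2 ∧ x1) ∧ (¬x5 ∨ x4) ∧ (x4 ∨ ¬x4)
= (x1 ∧ ¬x2 ∨ x2 ∧ x1) ∧ (¬x5 ∨ x4)
= x1 ∧ (¬x5 ∨ x4)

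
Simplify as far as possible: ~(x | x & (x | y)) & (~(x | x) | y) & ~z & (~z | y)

~(x | x & (x | y)) & (~(x | x) | y) & ~z & (~z | y)
= ~(x | x & (x | y)) & (~(x | x) | y) & ~z   — absorption
= ~(x | x) & (~(x | x) | y) & ~z   — absorption
= ~(x | x) & ~z   — absorption
= ~x & ~z   — idempotence

~x & ~z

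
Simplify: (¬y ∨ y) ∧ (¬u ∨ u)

True

(¬y ∨ y) ∧ (¬u ∨ u)
= ¬u ∨ u   — complement / identity
= True   — complement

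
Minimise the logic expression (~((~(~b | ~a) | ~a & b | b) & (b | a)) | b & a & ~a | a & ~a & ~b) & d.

~b & d

(~((~(~b | ~a) | ~a & b | b) & (b | a)) | b & a & ~a | a & ~a & ~b) & d
= (~((b & a | ~a & b | b) & (b | a)) | b & a & ~a | a & ~a & ~b) & d   (De Morgan)
= (~((b & a | ~a & b | b) & (b | a)) | a & ~a) & d   (distribution)
= (~((b | b) & (b | a)) | a & ~a) & d   (distribution)
= (~(b | b & a) | a & ~a) & d   (distribution)
= (~b | a & ~a) & d   (absorption)
= ~b & d   (complement / identity)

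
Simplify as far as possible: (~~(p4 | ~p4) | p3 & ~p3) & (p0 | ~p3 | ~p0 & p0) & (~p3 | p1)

~p3 | p0 & p1

(~~(p4 | ~p4) | p3 & ~p3) & (p0 | ~p3 | ~p0 & p0) & (~p3 | p1)
= (p4 | ~p4 | p3 & ~p3) & (p0 | ~p3 | ~p0 & p0) & (~p3 | p1)   (double negation)
= (p4 | ~p4 | p3 & ~p3) & (p0 | ~p3) & (~p3 | p1)   (complement / identity)
= (p4 | ~p4 | p3 & ~p3) & (~p3 | p0 & p1)   (distribution)
= (p4 | ~p4) & (~p3 | p0 & p1)   (complement / identity)
= ~p3 | p0 & p1   (complement / identity)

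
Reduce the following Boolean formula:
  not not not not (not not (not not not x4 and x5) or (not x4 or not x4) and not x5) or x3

not not not not (not not (not not not x4 and x5) or (not x4 or not x4) and not x5) or x3
= not not not not (not not (not not not x4 and x5) or not x4 and not x5) or x3
= not not not not (not not (not x4 and x5) or not x4 and not x5) or x3
= not not not not (not x4 and x5 or not x4 and not x5) or x3
= not not (not x4 and x5 or not x4 and not x5) or x3
= not x4 and x5 or not x4 and not x5 or x3
= not x4 or x3

not x4 or x3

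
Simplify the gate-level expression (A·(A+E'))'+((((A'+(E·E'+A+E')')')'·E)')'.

(A·(A+E'))'+((((A'+(E·E'+A+E')')')'·E)')'
= (A·(A+E'))'+((((A'+(A+E')')')'·E)')'   (complement / identity)
= (A·(A+E'))'+(((A·(A+E'))'·E)')'   (De Morgan)
= (A·(A+E'))'+(A·(A+E'))'·E   (double negation)
= (A·(A+E'))'   (absorption)
= A'   (absorption)

A'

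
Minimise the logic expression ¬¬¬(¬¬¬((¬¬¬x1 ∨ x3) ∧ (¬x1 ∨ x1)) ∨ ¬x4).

(¬x1 ∨ x3) ∧ x4

¬¬¬(¬¬¬((¬¬¬x1 ∨ x3) ∧ (¬x1 ∨ x1)) ∨ ¬x4)
= ¬¬(¬¬((¬¬¬x1 ∨ x3) ∧ (¬x1 ∨ x1)) ∧ x4)   — De Morgan
= ¬¬((¬¬¬x1 ∨ x3) ∧ (¬x1 ∨ x1)) ∧ x4   — double negation
= (¬¬¬x1 ∨ x3) ∧ (¬x1 ∨ x1) ∧ x4   — double negation
= (¬¬¬x1 ∨ x3) ∧ x4   — complement / identity
= (¬x1 ∨ x3) ∧ x4   — double negation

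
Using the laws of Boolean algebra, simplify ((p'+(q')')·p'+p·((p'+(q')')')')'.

p·q'

((p'+(q')')·p'+p·((p'+(q')')')')'
= ((p'+(q')')·p'+p·(p'+(q')'))'
= (p'+(q')')'
= p·q'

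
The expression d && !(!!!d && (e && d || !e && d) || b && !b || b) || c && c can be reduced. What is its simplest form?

d && !(!!!d && (e && d || !e && d) || b && !b || b) || c && c
= d && !(!!!d && d || b && !b || b) || c && c   [distribution]
= d && !(!!!d && d || b && !b || b) || c   [idempotence]
= d && !(!d && d || b && !b || b) || c   [double negation]
= d && !(!d && d || b) || c   [complement / identity]
= d && !b || c   [complement / identity]

d && !b || c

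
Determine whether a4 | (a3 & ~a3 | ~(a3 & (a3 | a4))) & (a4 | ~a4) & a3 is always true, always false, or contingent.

contingent

a4 | (a3 & ~a3 | ~(a3 & (a3 | a4))) & (a4 | ~a4) & a3
= a4 | (a3 & ~a3 | ~(a3 & (a3 | a4))) & a3   — complement / identity
= a4 | ~(a3 & (a3 | a4)) & a3   — complement / identity
= a4 | ~a3 & a3   — absorption
= a4   — complement / identity
This depends on a4, so it is not a constant.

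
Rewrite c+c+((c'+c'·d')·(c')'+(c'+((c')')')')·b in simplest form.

c

c+c+((c'+c'·d')·(c')'+(c'+((c')')')')·b
= c+c+((c'+c'·d')·(c')'+c·(c')')·b
= c+c+(c'·(c')'+c·(c')')·b
= c+c+(c')'·b
= c+c+c·b
= c+c
= c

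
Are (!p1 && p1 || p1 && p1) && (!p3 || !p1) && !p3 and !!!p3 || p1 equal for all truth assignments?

No

E1: (!p1 && p1 || p1 && p1) && (!p3 || !p1) && !p3
    = (!p1 && p1 || p1 && p1) && !p3
    = p1 && !p3
E2: !!!p3 || p1
    = !p3 || p1
These differ: at p1=0, p3=0, E1 = 0 but E2 = 1.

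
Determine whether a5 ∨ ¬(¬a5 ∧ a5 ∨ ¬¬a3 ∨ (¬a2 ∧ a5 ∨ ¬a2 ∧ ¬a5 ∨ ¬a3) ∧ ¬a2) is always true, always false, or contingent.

contingent

a5 ∨ ¬(¬a5 ∧ a5 ∨ ¬¬a3 ∨ (¬a2 ∧ a5 ∨ ¬a2 ∧ ¬a5 ∨ ¬a3) ∧ ¬a2)
= a5 ∨ ¬(¬a5 ∧ a5 ∨ ¬¬a3 ∨ (¬a2 ∨ ¬a3) ∧ ¬a2)
= a5 ∨ ¬(¬a5 ∧ a5 ∨ ¬¬a3 ∨ ¬a2)
= a5 ∨ ¬(¬¬a3 ∨ ¬a2)
= a5 ∨ ¬a3 ∧ a2
This depends on a2, a3, a5, so it is not a constant.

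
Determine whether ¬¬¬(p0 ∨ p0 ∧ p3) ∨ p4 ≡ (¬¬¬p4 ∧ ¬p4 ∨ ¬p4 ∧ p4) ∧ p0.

E1: ¬¬¬(p0 ∨ p0 ∧ p3) ∨ p4
    = ¬(p0 ∨ p0 ∧ p3) ∨ p4   — double negation
    = ¬p0 ∨ p4   — absorption
E2: (¬¬¬p4 ∧ ¬p4 ∨ ¬p4 ∧ p4) ∧ p0
    = (¬p4 ∧ ¬p4 ∨ ¬p4 ∧ p4) ∧ p0   — double negation
    = ¬p4 ∧ p0   — distribution
These differ: at p0=0, p3=0, p4=1, E1 = 1 but E2 = 0.

No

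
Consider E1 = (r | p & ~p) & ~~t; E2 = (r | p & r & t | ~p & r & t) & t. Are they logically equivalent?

E1: (r | p & ~p) & ~~t
    = (r | p & ~p) & t   — double negation
    = r & t   — complement / identity
E2: (r | p & r & t | ~p & r & t) & t
    = (r | r & t) & t   — distribution
    = r & t   — absorption
Both reduce to r & t, so they are equivalent.

Yes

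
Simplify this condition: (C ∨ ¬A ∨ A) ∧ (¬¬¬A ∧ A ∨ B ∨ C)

(C ∨ ¬A ∨ A) ∧ (¬¬¬A ∧ A ∨ B ∨ C)
= (¬A ∨ A) ∧ (¬¬¬A ∧ A ∨ B) ∨ C   (distribution)
= ¬¬¬A ∧ A ∨ B ∨ C   (complement / identity)
= ¬A ∧ A ∨ B ∨ C   (double negation)
= B ∨ C   (complement / identity)

B ∨ C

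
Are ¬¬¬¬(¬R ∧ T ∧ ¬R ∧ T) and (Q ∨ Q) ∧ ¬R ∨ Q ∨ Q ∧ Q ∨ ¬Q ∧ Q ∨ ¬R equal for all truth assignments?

E1: ¬¬¬¬(¬R ∧ T ∧ ¬R ∧ T)
    = ¬¬(¬R ∧ T ∧ ¬R ∧ T)   — double negation
    = ¬R ∧ T ∧ ¬R ∧ T   — double negation
    = ¬R ∧ T   — idempotence
E2: (Q ∨ Q) ∧ ¬R ∨ Q ∨ Q ∧ Q ∨ ¬Q ∧ Q ∨ ¬R
    = (Q ∨ Q) ∧ ¬R ∨ Q ∨ Q ∨ ¬R   — distribution
    = Q ∨ Q ∨ ¬R   — absorption
    = Q ∨ ¬R   — idempotence
These differ: at Q=1, R=0, T=0, E1 = 0 but E2 = 1.

No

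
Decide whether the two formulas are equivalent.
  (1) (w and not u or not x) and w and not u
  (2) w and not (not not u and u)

E1: (w and not u or not x) and w and not u
    = w and not u   [absorption]
E2: w and not (not not u and u)
    = w and not (u and u)   [double negation]
    = w and not u   [idempotence]
Both reduce to w and not u, so they are equivalent.

Yes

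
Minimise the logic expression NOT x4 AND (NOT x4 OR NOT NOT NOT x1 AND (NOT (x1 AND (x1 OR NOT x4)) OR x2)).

NOT x4 AND (NOT x4 OR NOT NOT NOT x1 AND (NOT (x1 AND (x1 OR NOT x4)) OR x2))
= NOT x4 AND (NOT x4 OR NOT x1 AND (NOT (x1 AND (x1 OR NOT x4)) OR x2))   — double negation
= NOT x4 AND (NOT x4 OR NOT x1 AND (NOT x1 OR x2))   — absorption
= NOT x4 AND (NOT x4 OR NOT x1)   — absorption
= NOT x4   — absorption

NOT x4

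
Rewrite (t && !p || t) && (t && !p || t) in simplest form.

t

(t && !p || t) && (t && !p || t)
= t && !p || t
= t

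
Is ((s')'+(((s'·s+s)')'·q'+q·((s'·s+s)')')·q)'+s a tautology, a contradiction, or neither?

((s')'+(((s'·s+s)')'·q'+q·((s'·s+s)')')·q)'+s
= ((s')'+((s'·s+s)')'·q)'+s   [distribution]
= ((s')'+(s')'·q)'+s   [complement / identity]
= ((s')')'+s   [absorption]
= s'+s   [double negation]
= 1   [complement]

tautology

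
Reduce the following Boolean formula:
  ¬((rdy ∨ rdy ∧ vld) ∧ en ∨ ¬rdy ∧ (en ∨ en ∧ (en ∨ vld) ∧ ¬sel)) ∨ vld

¬((rdy ∨ rdy ∧ vld) ∧ en ∨ ¬rdy ∧ (en ∨ en ∧ (en ∨ vld) ∧ ¬sel)) ∨ vld
= ¬((rdy ∨ rdy ∧ vld) ∧ en ∨ ¬rdy ∧ (en ∨ en ∧ ¬sel)) ∨ vld
= ¬((rdy ∨ rdy ∧ vld) ∧ en ∨ ¬rdy ∧ en) ∨ vld
= ¬(rdy ∧ en ∨ ¬rdy ∧ en) ∨ vld
= ¬en ∨ vld

¬en ∨ vld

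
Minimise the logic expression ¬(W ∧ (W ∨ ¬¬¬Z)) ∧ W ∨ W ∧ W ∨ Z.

W ∨ Z

¬(W ∧ (W ∨ ¬¬¬Z)) ∧ W ∨ W ∧ W ∨ Z
= ¬(W ∧ (W ∨ ¬Z)) ∧ W ∨ W ∧ W ∨ Z
= ¬W ∧ W ∨ W ∧ W ∨ Z
= W ∨ Z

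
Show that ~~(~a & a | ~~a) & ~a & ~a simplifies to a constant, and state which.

0

~~(~a & a | ~~a) & ~a & ~a
= ~~(~a & a | a) & ~a & ~a   — double negation
= ~~a & ~a & ~a   — complement / identity
= ~~a & ~a   — idempotence
= a & ~a   — double negation
= 0   — complement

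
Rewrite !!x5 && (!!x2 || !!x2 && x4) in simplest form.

x5 && x2

!!x5 && (!!x2 || !!x2 && x4)
= !!x5 && !!x2
= x5 && !!x2
= x5 && x2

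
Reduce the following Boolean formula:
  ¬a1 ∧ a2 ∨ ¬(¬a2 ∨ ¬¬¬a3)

a2 ∧ (¬a1 ∨ a3)

¬a1 ∧ a2 ∨ ¬(¬a2 ∨ ¬¬¬a3)
= ¬a1 ∧ a2 ∨ a2 ∧ ¬¬a3   — De Morgan
= a2 ∧ (¬a1 ∨ ¬¬a3)   — distribution
= a2 ∧ (¬a1 ∨ a3)   — double negation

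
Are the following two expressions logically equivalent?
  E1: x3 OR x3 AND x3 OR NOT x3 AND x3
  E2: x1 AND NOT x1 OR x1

No

E1: x3 OR x3 AND x3 OR NOT x3 AND x3
    = x3 OR x3   — distribution
    = x3   — idempotence
E2: x1 AND NOT x1 OR x1
    = x1   — complement / identity
These differ: at x1=0, x3=1, E1 = 1 but E2 = 0.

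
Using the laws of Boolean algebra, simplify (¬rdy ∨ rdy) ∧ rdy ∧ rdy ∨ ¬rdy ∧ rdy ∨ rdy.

(¬rdy ∨ rdy) ∧ rdy ∧ rdy ∨ ¬rdy ∧ rdy ∨ rdy
= rdy ∧ rdy ∨ ¬rdy ∧ rdy ∨ rdy   [complement / identity]
= rdy ∨ rdy   [distribution]
= rdy   [idempotence]

rdy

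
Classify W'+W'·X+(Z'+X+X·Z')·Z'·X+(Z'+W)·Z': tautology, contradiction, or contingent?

contingent

W'+W'·X+(Z'+X+X·Z')·Z'·X+(Z'+W)·Z'
= W'+W'·X+(Z'+X)·Z'·X+(Z'+W)·Z'   — absorption
= W'+W'·X+Z'·X+(Z'+W)·Z'   — absorption
= W'+W'·X+Z'·X+Z'   — absorption
= W'+Z'·X+Z'   — absorption
= W'+Z'   — absorption
This depends on W, Z, so it is not a constant.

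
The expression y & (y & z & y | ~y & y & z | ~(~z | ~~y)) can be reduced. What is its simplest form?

y & (y & z & y | ~y & y & z | ~(~z | ~~y))
= y & (y & z | ~(~z | ~~y))   (distribution)
= y & (y & z | z & ~y)   (De Morgan)
= y & z   (distribution)

y & z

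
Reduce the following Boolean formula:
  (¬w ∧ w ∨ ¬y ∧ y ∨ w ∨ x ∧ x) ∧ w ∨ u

w ∨ u

(¬w ∧ w ∨ ¬y ∧ y ∨ w ∨ x ∧ x) ∧ w ∨ u
= (¬w ∧ w ∨ ¬y ∧ y ∨ w ∨ x) ∧ w ∨ u   [idempotence]
= (¬w ∧ w ∨ w ∨ x) ∧ w ∨ u   [complement / identity]
= (w ∨ x) ∧ w ∨ u   [complement / identity]
= w ∨ u   [absorption]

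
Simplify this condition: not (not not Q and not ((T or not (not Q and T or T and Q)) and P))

not (not not Q and not ((T or not (not Q and T or T and Q)) and P))
= not (not not Q and not ((T or not T) and P))   (distribution)
= not (not not Q and not P)   (complement / identity)
= not Q or P   (De Morgan)

not Q or P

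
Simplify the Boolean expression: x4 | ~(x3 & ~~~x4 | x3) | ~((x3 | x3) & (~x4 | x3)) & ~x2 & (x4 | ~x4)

x4 | ~(x3 & ~~~x4 | x3) | ~((x3 | x3) & (~x4 | x3)) & ~x2 & (x4 | ~x4)
= x4 | ~(x3 & ~x4 | x3) | ~((x3 | x3) & (~x4 | x3)) & ~x2 & (x4 | ~x4)
= x4 | ~(x3 & ~x4 | x3) | ~((x3 | x3) & (~x4 | x3)) & ~x2
= x4 | ~(x3 & ~x4 | x3) | ~(x3 & ~x4 | x3) & ~x2
= x4 | ~(x3 & ~x4 | x3)
= x4 | ~x3

x4 | ~x3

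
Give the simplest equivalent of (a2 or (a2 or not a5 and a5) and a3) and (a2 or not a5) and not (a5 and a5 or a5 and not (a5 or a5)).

(a2 or (a2 or not a5 and a5) and a3) and (a2 or not a5) and not (a5 and a5 or a5 and not (a5 or a5))
= (a2 or a2 and a3) and (a2 or not a5) and not (a5 and a5 or a5 and not (a5 or a5))
= (a2 or a2 and a3) and (a2 or not a5) and not (a5 and a5 or a5 and not a5)
= a2 and (a2 or not a5) and not (a5 and a5 or a5 and not a5)
= a2 and not (a5 and a5 or a5 and not a5)
= a2 and not a5

a2 and not a5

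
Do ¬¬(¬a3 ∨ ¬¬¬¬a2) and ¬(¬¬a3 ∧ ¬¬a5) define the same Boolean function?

E1: ¬¬(¬a3 ∨ ¬¬¬¬a2)
    = ¬¬(¬a3 ∨ ¬¬a2)   [double negation]
    = ¬a3 ∨ ¬¬a2   [double negation]
    = ¬a3 ∨ a2   [double negation]
E2: ¬(¬¬a3 ∧ ¬¬a5)
    = ¬a3 ∨ ¬a5   [De Morgan]
These differ: at a2=0, a3=1, a5=0, E1 = 0 but E2 = 1.

No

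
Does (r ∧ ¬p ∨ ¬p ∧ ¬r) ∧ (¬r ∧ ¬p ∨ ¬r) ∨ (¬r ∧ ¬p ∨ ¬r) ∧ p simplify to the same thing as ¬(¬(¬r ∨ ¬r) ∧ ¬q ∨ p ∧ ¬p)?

E1: (r ∧ ¬p ∨ ¬p ∧ ¬r) ∧ (¬r ∧ ¬p ∨ ¬r) ∨ (¬r ∧ ¬p ∨ ¬r) ∧ p
    = ¬p ∧ (¬r ∧ ¬p ∨ ¬r) ∨ (¬r ∧ ¬p ∨ ¬r) ∧ p   — distribution
    = ¬r ∧ ¬p ∨ ¬r   — distribution
    = ¬r   — absorption
E2: ¬(¬(¬r ∨ ¬r) ∧ ¬q ∨ p ∧ ¬p)
    = ¬(¬(¬r ∨ ¬r) ∧ ¬q)   — complement / identity
    = ¬r ∨ ¬r ∨ q   — De Morgan
    = ¬r ∨ q   — idempotence
These differ: at p=1, q=1, r=1, E1 = 0 but E2 = 1.

No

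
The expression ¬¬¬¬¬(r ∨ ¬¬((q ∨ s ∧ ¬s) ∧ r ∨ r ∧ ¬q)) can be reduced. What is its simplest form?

¬r

¬¬¬¬¬(r ∨ ¬¬((q ∨ s ∧ ¬s) ∧ r ∨ r ∧ ¬q))
= ¬¬¬(r ∨ ¬¬((q ∨ s ∧ ¬s) ∧ r ∨ r ∧ ¬q))
= ¬¬¬(r ∨ ¬¬(q ∧ r ∨ r ∧ ¬q))
= ¬¬¬(r ∨ q ∧ r ∨ r ∧ ¬q)
= ¬(r ∨ q ∧ r ∨ r ∧ ¬q)
= ¬(r ∨ r)
= ¬r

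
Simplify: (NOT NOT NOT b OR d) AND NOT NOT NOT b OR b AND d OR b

TRUE

(NOT NOT NOT b OR d) AND NOT NOT NOT b OR b AND d OR b
= NOT NOT NOT b OR b AND d OR b   (absorption)
= NOT NOT NOT b OR b   (absorption)
= NOT b OR b   (double negation)
= TRUE   (complement)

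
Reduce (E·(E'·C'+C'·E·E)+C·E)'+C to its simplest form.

(E·(E'·C'+C'·E·E)+C·E)'+C
= (E·(E'+E·E)·C'+C·E)'+C   — distribution
= (E·(E'+E)·C'+C·E)'+C   — idempotence
= (E·C'+C·E)'+C   — complement / identity
= E'+C   — distribution

E'+C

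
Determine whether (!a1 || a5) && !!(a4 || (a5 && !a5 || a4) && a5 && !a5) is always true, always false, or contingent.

contingent

(!a1 || a5) && !!(a4 || (a5 && !a5 || a4) && a5 && !a5)
= (!a1 || a5) && (a4 || (a5 && !a5 || a4) && a5 && !a5)   (double negation)
= (!a1 || a5) && (a4 || a5 && !a5)   (absorption)
= (!a1 || a5) && a4   (complement / identity)
This depends on a1, a4, a5, so it is not a constant.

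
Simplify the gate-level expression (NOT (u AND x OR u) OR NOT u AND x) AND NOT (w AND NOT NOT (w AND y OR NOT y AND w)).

NOT u AND NOT w

(NOT (u AND x OR u) OR NOT u AND x) AND NOT (w AND NOT NOT (w AND y OR NOT y AND w))
= (NOT u OR NOT u AND x) AND NOT (w AND NOT NOT (w AND y OR NOT y AND w))   (absorption)
= (NOT u OR NOT u AND x) AND NOT (w AND (w AND y OR NOT y AND w))   (double negation)
= NOT u AND NOT (w AND (w AND y OR NOT y AND w))   (absorption)
= NOT u AND NOT (w AND w)   (distribution)
= NOT u AND NOT w   (idempotence)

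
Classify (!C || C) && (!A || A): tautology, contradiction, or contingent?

(!C || C) && (!A || A)
= !C || C   (complement / identity)
= true   (complement)

tautology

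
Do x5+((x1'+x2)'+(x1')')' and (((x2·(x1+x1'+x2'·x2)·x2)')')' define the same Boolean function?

No

E1: x5+((x1'+x2)'+(x1')')'
    = x5+(x1'+x2)·x1'   [De Morgan]
    = x5+x1'   [absorption]
E2: (((x2·(x1+x1'+x2'·x2)·x2)')')'
    = (((x2·(x1+x1')·x2)')')'   [complement / identity]
    = (((x2·x2)')')'   [complement / identity]
    = ((x2')')'   [idempotence]
    = x2'   [double negation]
These differ: at x1=0, x2=1, x5=1, E1 = 1 but E2 = 0.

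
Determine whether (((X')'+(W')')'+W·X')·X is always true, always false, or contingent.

(((X')'+(W')')'+W·X')·X
= (X'·W'+W·X')·X
= X'·X
= 0

always false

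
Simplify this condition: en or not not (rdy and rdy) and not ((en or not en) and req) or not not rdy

en or rdy

en or not not (rdy and rdy) and not ((en or not en) and req) or not not rdy
= en or not not rdy and not ((en or not en) and req) or not not rdy
= en or not not rdy and not ((en or not en) and req) or rdy
= en or not not rdy and not req or rdy
= en or rdy and not req or rdy
= en or rdy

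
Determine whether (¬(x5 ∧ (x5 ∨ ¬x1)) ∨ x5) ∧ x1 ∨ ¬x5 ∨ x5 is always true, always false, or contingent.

always true

(¬(x5 ∧ (x5 ∨ ¬x1)) ∨ x5) ∧ x1 ∨ ¬x5 ∨ x5
= (¬x5 ∨ x5) ∧ x1 ∨ ¬x5 ∨ x5   — absorption
= ¬x5 ∨ x5   — absorption
= True   — complement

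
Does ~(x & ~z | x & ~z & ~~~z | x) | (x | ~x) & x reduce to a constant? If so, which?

yes, True

~(x & ~z | x & ~z & ~~~z | x) | (x | ~x) & x
= ~(x & ~z | x & ~z & ~z | x) | (x | ~x) & x   [double negation]
= ~(x & ~z | x & ~z & ~z | x) | x   [complement / identity]
= ~(x & ~z | x) | x   [absorption]
= ~x | x   [absorption]
= 1   [complement]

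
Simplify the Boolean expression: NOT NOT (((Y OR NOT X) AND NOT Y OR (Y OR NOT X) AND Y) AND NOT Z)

NOT NOT (((Y OR NOT X) AND NOT Y OR (Y OR NOT X) AND Y) AND NOT Z)
= NOT NOT ((Y OR NOT X) AND NOT Z)
= (Y OR NOT X) AND NOT Z

(Y OR NOT X) AND NOT Z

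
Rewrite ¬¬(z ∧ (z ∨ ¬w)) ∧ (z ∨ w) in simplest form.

¬¬(z ∧ (z ∨ ¬w)) ∧ (z ∨ w)
= ¬¬z ∧ (z ∨ w)
= z ∧ (z ∨ w)
= z

z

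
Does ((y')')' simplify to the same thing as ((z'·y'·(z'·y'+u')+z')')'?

No

E1: ((y')')'
    = y'   — double negation
E2: ((z'·y'·(z'·y'+u')+z')')'
    = ((z'·y'+z')')'   — absorption
    = ((z')')'   — absorption
    = z'   — double negation
These differ: at u=0, y=0, z=1, E1 = 1 but E2 = 0.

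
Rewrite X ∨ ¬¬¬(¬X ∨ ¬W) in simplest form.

X

X ∨ ¬¬¬(¬X ∨ ¬W)
= X ∨ ¬(¬X ∨ ¬W)   — double negation
= X ∨ X ∧ W   — De Morgan
= X   — absorption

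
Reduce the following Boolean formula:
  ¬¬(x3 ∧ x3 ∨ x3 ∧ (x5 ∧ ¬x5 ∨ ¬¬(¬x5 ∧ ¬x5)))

¬¬(x3 ∧ x3 ∨ x3 ∧ (x5 ∧ ¬x5 ∨ ¬¬(¬x5 ∧ ¬x5)))
= ¬¬((x3 ∨ x5 ∧ ¬x5 ∨ ¬¬(¬x5 ∧ ¬x5)) ∧ x3)
= ¬¬((x3 ∨ x5 ∧ ¬x5 ∨ ¬x5 ∧ ¬x5) ∧ x3)
= ¬¬((x3 ∨ ¬x5) ∧ x3)
= (x3 ∨ ¬x5) ∧ x3
= x3

x3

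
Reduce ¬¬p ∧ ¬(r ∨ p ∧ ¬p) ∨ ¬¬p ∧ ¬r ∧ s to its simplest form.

p ∧ ¬r

¬¬p ∧ ¬(r ∨ p ∧ ¬p) ∨ ¬¬p ∧ ¬r ∧ s
= ¬¬p ∧ ¬r ∨ ¬¬p ∧ ¬r ∧ s
= ¬¬p ∧ ¬r
= p ∧ ¬r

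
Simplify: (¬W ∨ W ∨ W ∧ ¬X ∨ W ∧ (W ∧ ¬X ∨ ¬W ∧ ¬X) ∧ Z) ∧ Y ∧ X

Y ∧ X

(¬W ∨ W ∨ W ∧ ¬X ∨ W ∧ (W ∧ ¬X ∨ ¬W ∧ ¬X) ∧ Z) ∧ Y ∧ X
= (¬W ∨ W ∨ W ∧ ¬X ∨ W ∧ ¬X ∧ Z) ∧ Y ∧ X   — distribution
= (¬W ∨ W ∨ W ∧ ¬X) ∧ Y ∧ X   — absorption
= (¬W ∨ W) ∧ Y ∧ X   — absorption
= Y ∧ X   — complement / identity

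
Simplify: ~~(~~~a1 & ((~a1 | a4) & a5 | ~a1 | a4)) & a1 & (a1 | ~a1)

~~(~~~a1 & ((~a1 | a4) & a5 | ~a1 | a4)) & a1 & (a1 | ~a1)
= ~~(~a1 & ((~a1 | a4) & a5 | ~a1 | a4)) & a1 & (a1 | ~a1)
= ~~(~a1 & (~a1 | a4)) & a1 & (a1 | ~a1)
= ~~(~a1 & (~a1 | a4)) & a1
= ~~~a1 & a1
= ~a1 & a1
= 0

0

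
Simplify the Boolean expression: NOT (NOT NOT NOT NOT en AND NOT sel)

NOT (NOT NOT NOT NOT en AND NOT sel)
= NOT NOT NOT en OR sel   [De Morgan]
= NOT en OR sel   [double negation]

NOT en OR sel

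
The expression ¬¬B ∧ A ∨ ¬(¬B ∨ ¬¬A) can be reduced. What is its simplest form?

¬¬B ∧ A ∨ ¬(¬B ∨ ¬¬A)
= ¬¬B ∧ A ∨ B ∧ ¬A   (De Morgan)
= B ∧ A ∨ B ∧ ¬A   (double negation)
= B   (distribution)

B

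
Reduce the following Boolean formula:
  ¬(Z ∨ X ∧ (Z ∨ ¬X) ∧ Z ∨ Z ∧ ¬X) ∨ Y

¬(Z ∨ X ∧ (Z ∨ ¬X) ∧ Z ∨ Z ∧ ¬X) ∨ Y
= ¬(Z ∨ X ∧ Z ∨ Z ∧ ¬X) ∨ Y
= ¬(Z ∨ Z) ∨ Y
= ¬Z ∨ Y

¬Z ∨ Y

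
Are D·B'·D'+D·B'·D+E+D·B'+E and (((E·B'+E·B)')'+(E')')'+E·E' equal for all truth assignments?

E1: D·B'·D'+D·B'·D+E+D·B'+E
    = D·B'+E+D·B'+E
    = D·B'+E
E2: (((E·B'+E·B)')'+(E')')'+E·E'
    = (E·B'+E·B)'·E'+E·E'
    = E'·E'+E·E'
    = E'
These differ: at B=1, D=0, E=1, E1 = 1 but E2 = 0.

No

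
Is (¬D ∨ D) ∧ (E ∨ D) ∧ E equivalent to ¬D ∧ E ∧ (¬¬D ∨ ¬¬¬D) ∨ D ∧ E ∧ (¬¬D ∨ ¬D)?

E1: (¬D ∨ D) ∧ (E ∨ D) ∧ E
    = (¬D ∨ D) ∧ E
    = E
E2: ¬D ∧ E ∧ (¬¬D ∨ ¬¬¬D) ∨ D ∧ E ∧ (¬¬D ∨ ¬D)
    = ¬D ∧ E ∧ (¬¬D ∨ ¬D) ∨ D ∧ E ∧ (¬¬D ∨ ¬D)
    = E ∧ (¬¬D ∨ ¬D)
    = E ∧ (D ∨ ¬D)
    = E
Both reduce to E, so they are equivalent.

Yes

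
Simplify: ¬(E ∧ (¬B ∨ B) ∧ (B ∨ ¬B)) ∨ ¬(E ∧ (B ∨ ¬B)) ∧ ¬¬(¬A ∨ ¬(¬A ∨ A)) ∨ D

¬(E ∧ (¬B ∨ B) ∧ (B ∨ ¬B)) ∨ ¬(E ∧ (B ∨ ¬B)) ∧ ¬¬(¬A ∨ ¬(¬A ∨ A)) ∨ D
= ¬(E ∧ (B ∨ ¬B)) ∨ ¬(E ∧ (B ∨ ¬B)) ∧ ¬¬(¬A ∨ ¬(¬A ∨ A)) ∨ D
= ¬(E ∧ (B ∨ ¬B)) ∨ ¬(E ∧ (B ∨ ¬B)) ∧ ¬(A ∧ (¬A ∨ A)) ∨ D
= ¬(E ∧ (B ∨ ¬B)) ∨ ¬(E ∧ (B ∨ ¬B)) ∧ ¬A ∨ D
= ¬(E ∧ (B ∨ ¬B)) ∨ D
= ¬E ∨ D

¬E ∨ D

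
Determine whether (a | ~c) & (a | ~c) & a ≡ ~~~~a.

Yes

E1: (a | ~c) & (a | ~c) & a
    = (a | ~c) & a   — idempotence
    = a   — absorption
E2: ~~~~a
    = ~~a   — double negation
    = a   — double negation
Both reduce to a, so they are equivalent.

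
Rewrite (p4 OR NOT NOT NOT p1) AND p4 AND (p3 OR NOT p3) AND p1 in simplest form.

(p4 OR NOT NOT NOT p1) AND p4 AND (p3 OR NOT p3) AND p1
= (p4 OR NOT NOT NOT p1) AND p4 AND p1   [complement / identity]
= (p4 OR NOT p1) AND p4 AND p1   [double negation]
= p4 AND p1   [absorption]

p4 AND p1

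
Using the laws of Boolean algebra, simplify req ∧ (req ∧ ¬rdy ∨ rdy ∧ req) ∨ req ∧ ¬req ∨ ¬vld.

req ∧ (req ∧ ¬rdy ∨ rdy ∧ req) ∨ req ∧ ¬req ∨ ¬vld
= req ∧ req ∨ req ∧ ¬req ∨ ¬vld   (distribution)
= req ∨ ¬vld   (distribution)

req ∨ ¬vld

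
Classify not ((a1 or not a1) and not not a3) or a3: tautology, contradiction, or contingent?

tautology

not ((a1 or not a1) and not not a3) or a3
= not ((a1 or not a1) and a3) or a3   — double negation
= not a3 or a3   — complement / identity
= True   — complement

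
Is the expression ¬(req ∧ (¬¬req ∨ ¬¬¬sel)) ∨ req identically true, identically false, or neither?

¬(req ∧ (¬¬req ∨ ¬¬¬sel)) ∨ req
= ¬(req ∧ (¬¬req ∨ ¬sel)) ∨ req
= ¬(req ∧ (req ∨ ¬sel)) ∨ req
= ¬req ∨ req
= True

identically true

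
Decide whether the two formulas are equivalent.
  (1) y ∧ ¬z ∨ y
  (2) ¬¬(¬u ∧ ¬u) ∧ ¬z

E1: y ∧ ¬z ∨ y
    = y   [absorption]
E2: ¬¬(¬u ∧ ¬u) ∧ ¬z
    = ¬¬¬u ∧ ¬z   [idempotence]
    = ¬u ∧ ¬z   [double negation]
These differ: at u=1, y=1, z=0, E1 = 1 but E2 = 0.

No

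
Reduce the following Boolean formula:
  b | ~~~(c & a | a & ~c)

b | ~~~(c & a | a & ~c)
= b | ~(c & a | a & ~c)   [double negation]
= b | ~a   [distribution]

b | ~a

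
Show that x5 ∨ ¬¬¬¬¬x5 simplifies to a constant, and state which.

x5 ∨ ¬¬¬¬¬x5
= x5 ∨ ¬¬¬x5
= x5 ∨ ¬x5
= True

True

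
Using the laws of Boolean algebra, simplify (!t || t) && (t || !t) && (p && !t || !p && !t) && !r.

!t && !r

(!t || t) && (t || !t) && (p && !t || !p && !t) && !r
= (!t || t) && (t || !t) && !t && !r
= (!t || t) && !t && !r
= !t && !r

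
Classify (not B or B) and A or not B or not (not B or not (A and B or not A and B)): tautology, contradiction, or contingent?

(not B or B) and A or not B or not (not B or not (A and B or not A and B))
= (not B or B) and A or not B or not (not B or not B)   (distribution)
= (not B or B) and A or not B or B and B   (De Morgan)
= (not B or B) and A or not B or B   (idempotence)
= not B or B   (absorption)
= True   (complement)

tautology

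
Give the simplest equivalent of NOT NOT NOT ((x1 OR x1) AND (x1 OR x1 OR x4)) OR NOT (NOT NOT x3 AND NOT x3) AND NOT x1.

NOT x1

NOT NOT NOT ((x1 OR x1) AND (x1 OR x1 OR x4)) OR NOT (NOT NOT x3 AND NOT x3) AND NOT x1
= NOT NOT NOT (x1 OR x1) OR NOT (NOT NOT x3 AND NOT x3) AND NOT x1   — absorption
= NOT (x1 OR x1) OR NOT (NOT NOT x3 AND NOT x3) AND NOT x1   — double negation
= NOT (x1 OR x1) OR (NOT x3 OR x3) AND NOT x1   — De Morgan
= NOT (x1 OR x1) OR NOT x1   — complement / identity
= NOT x1 OR NOT x1   — idempotence
= NOT x1   — idempotence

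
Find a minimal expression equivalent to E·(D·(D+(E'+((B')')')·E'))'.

E·D'

E·(D·(D+(E'+((B')')')·E'))'
= E·(D·(D+(E'+B')·E'))'
= E·(D·(D+E'))'
= E·D'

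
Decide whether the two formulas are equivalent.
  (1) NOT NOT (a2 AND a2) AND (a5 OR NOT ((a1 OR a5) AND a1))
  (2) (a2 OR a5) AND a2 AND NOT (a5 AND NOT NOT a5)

No

E1: NOT NOT (a2 AND a2) AND (a5 OR NOT ((a1 OR a5) AND a1))
    = NOT NOT (a2 AND a2) AND (a5 OR NOT a1)   [absorption]
    = a2 AND a2 AND (a5 OR NOT a1)   [double negation]
    = a2 AND (a5 OR NOT a1)   [idempotence]
E2: (a2 OR a5) AND a2 AND NOT (a5 AND NOT NOT a5)
    = a2 AND NOT (a5 AND NOT NOT a5)   [absorption]
    = a2 AND NOT (a5 AND a5)   [double negation]
    = a2 AND NOT a5   [idempotence]
These differ: at a1=0, a2=1, a5=1, E1 = 1 but E2 = 0.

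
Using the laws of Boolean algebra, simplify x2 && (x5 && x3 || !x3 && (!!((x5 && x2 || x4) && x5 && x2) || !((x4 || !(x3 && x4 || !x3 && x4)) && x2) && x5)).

x2 && (x5 && x3 || !x3 && (!!((x5 && x2 || x4) && x5 && x2) || !((x4 || !(x3 && x4 || !x3 && x4)) && x2) && x5))
= x2 && (x5 && x3 || !x3 && (!!((x5 && x2 || x4) && x5 && x2) || !((x4 || !x4) && x2) && x5))
= x2 && (x5 && x3 || !x3 && (!!((x5 && x2 || x4) && x5 && x2) || !x2 && x5))
= x2 && (x5 && x3 || !x3 && ((x5 && x2 || x4) && x5 && x2 || !x2 && x5))
= x2 && (x5 && x3 || !x3 && (x5 && x2 || !x2 && x5))
= x2 && (x5 && x3 || !x3 && x5)
= x2 && x5

x2 && x5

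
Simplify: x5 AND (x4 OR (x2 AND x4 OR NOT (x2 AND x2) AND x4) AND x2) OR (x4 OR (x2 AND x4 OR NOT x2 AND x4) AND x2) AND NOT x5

x4

x5 AND (x4 OR (x2 AND x4 OR NOT (x2 AND x2) AND x4) AND x2) OR (x4 OR (x2 AND x4 OR NOT x2 AND x4) AND x2) AND NOT x5
= x5 AND (x4 OR (x2 AND x4 OR NOT x2 AND x4) AND x2) OR (x4 OR (x2 AND x4 OR NOT x2 AND x4) AND x2) AND NOT x5   — idempotence
= (x4 OR (x2 AND x4 OR NOT x2 AND x4) AND x2) AND (x5 OR NOT x5)   — distribution
= (x4 OR x4 AND x2) AND (x5 OR NOT x5)   — distribution
= x4 OR x4 AND x2   — complement / identity
= x4   — absorption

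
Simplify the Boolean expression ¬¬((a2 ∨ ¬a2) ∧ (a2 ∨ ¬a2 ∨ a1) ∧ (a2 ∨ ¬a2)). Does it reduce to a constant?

True

¬¬((a2 ∨ ¬a2) ∧ (a2 ∨ ¬a2 ∨ a1) ∧ (a2 ∨ ¬a2))
= ¬¬((a2 ∨ ¬a2) ∧ (a2 ∨ ¬a2))   [absorption]
= ¬¬(a2 ∨ ¬a2)   [complement / identity]
= a2 ∨ ¬a2   [double negation]
= True   [complement]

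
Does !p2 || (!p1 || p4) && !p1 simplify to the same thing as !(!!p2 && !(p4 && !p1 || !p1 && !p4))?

E1: !p2 || (!p1 || p4) && !p1
    = !p2 || !p1
E2: !(!!p2 && !(p4 && !p1 || !p1 && !p4))
    = !(!!p2 && !!p1)
    = !p2 || !p1
Both reduce to !p2 || !p1, so they are equivalent.

Yes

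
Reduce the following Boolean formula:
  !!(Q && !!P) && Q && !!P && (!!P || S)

!!(Q && !!P) && Q && !!P && (!!P || S)
= !!(Q && !!P) && Q && !!P   (absorption)
= Q && !!P && Q && !!P   (double negation)
= Q && !!P   (idempotence)
= Q && P   (double negation)

Q && P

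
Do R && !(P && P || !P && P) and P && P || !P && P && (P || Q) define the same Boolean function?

No

E1: R && !(P && P || !P && P)
    = R && !P
E2: P && P || !P && P && (P || Q)
    = P && P || !P && P
    = P
These differ: at P=1, Q=1, R=1, E1 = 0 but E2 = 1.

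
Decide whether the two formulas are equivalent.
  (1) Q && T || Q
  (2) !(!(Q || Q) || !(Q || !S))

E1: Q && T || Q
    = Q   — absorption
E2: !(!(Q || Q) || !(Q || !S))
    = (Q || Q) && (Q || !S)   — De Morgan
    = Q || Q && !S   — distribution
    = Q   — absorption
Both reduce to Q, so they are equivalent.

Yes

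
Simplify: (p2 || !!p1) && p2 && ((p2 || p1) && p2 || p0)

p2

(p2 || !!p1) && p2 && ((p2 || p1) && p2 || p0)
= (p2 || p1) && p2 && ((p2 || p1) && p2 || p0)
= (p2 || p1) && p2
= p2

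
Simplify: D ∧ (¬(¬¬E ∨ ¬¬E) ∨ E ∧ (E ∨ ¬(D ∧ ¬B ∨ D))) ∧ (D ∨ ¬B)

D ∧ (¬(¬¬E ∨ ¬¬E) ∨ E ∧ (E ∨ ¬(D ∧ ¬B ∨ D))) ∧ (D ∨ ¬B)
= D ∧ (¬(¬¬E ∨ ¬¬E) ∨ E ∧ (E ∨ ¬D)) ∧ (D ∨ ¬B)
= D ∧ (¬¬¬E ∨ E ∧ (E ∨ ¬D)) ∧ (D ∨ ¬B)
= D ∧ (¬¬¬E ∨ E) ∧ (D ∨ ¬B)
= D ∧ (¬E ∨ E) ∧ (D ∨ ¬B)
= D ∧ (D ∨ ¬B)
= D

D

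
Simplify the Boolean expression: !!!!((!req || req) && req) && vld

req && vld

!!!!((!req || req) && req) && vld
= !!!!req && vld   [complement / identity]
= !!req && vld   [double negation]
= req && vld   [double negation]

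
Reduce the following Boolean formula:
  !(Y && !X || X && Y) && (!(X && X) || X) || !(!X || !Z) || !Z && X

!Y || X

!(Y && !X || X && Y) && (!(X && X) || X) || !(!X || !Z) || !Z && X
= !Y && (!(X && X) || X) || !(!X || !Z) || !Z && X   — distribution
= !Y && (!(X && X) || X) || X && Z || !Z && X   — De Morgan
= !Y && (!X || X) || X && Z || !Z && X   — idempotence
= !Y && (!X || X) || X   — distribution
= !Y || X   — complement / identity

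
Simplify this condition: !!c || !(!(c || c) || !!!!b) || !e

c || !e

!!c || !(!(c || c) || !!!!b) || !e
= !!c || (c || c) && !!!b || !e   [De Morgan]
= c || (c || c) && !!!b || !e   [double negation]
= c || c && !!!b || !e   [idempotence]
= c || c && !b || !e   [double negation]
= c || !e   [absorption]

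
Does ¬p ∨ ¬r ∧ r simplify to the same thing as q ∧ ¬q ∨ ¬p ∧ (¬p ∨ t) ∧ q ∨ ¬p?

Yes

E1: ¬p ∨ ¬r ∧ r
    = ¬p   (complement / identity)
E2: q ∧ ¬q ∨ ¬p ∧ (¬p ∨ t) ∧ q ∨ ¬p
    = q ∧ ¬q ∨ ¬p ∧ q ∨ ¬p   (absorption)
    = q ∧ ¬q ∨ ¬p   (absorption)
    = ¬p   (complement / identity)
Both reduce to ¬p, so they are equivalent.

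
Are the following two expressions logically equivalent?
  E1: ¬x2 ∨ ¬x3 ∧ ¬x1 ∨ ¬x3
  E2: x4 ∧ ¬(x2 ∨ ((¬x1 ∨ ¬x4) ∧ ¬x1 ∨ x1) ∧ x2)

No

E1: ¬x2 ∨ ¬x3 ∧ ¬x1 ∨ ¬x3
    = ¬x2 ∨ ¬x3   — absorption
E2: x4 ∧ ¬(x2 ∨ ((¬x1 ∨ ¬x4) ∧ ¬x1 ∨ x1) ∧ x2)
    = x4 ∧ ¬(x2 ∨ (¬x1 ∨ x1) ∧ x2)   — absorption
    = x4 ∧ ¬(x2 ∨ x2)   — complement / identity
    = x4 ∧ ¬x2   — idempotence
These differ: at x1=1, x2=0, x3=0, x4=0, E1 = 1 but E2 = 0.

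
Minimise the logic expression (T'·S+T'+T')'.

T

(T'·S+T'+T')'
= (T'+T')'   — absorption
= (T')'   — idempotence
= T   — double negation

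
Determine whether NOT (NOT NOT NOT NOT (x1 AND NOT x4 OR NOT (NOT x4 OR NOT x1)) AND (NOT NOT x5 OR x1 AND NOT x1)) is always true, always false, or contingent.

NOT (NOT NOT NOT NOT (x1 AND NOT x4 OR NOT (NOT x4 OR NOT x1)) AND (NOT NOT x5 OR x1 AND NOT x1))
= NOT (NOT NOT NOT NOT (x1 AND NOT x4 OR x4 AND x1) AND (NOT NOT x5 OR x1 AND NOT x1))
= NOT (NOT NOT NOT NOT (x1 AND NOT x4 OR x4 AND x1) AND NOT NOT x5)
= NOT (NOT NOT (x1 AND NOT x4 OR x4 AND x1) AND NOT NOT x5)
= NOT (NOT NOT x1 AND NOT NOT x5)
= NOT x1 OR NOT x5
This depends on x1, x5, so it is not a constant.

contingent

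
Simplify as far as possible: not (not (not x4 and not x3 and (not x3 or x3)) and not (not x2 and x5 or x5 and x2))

not (not (not x4 and not x3 and (not x3 or x3)) and not (not x2 and x5 or x5 and x2))
= not (not (not x4 and not x3) and not (not x2 and x5 or x5 and x2))
= not (not (not x4 and not x3) and not x5)
= not x4 and not x3 or x5

not x4 and not x3 or x5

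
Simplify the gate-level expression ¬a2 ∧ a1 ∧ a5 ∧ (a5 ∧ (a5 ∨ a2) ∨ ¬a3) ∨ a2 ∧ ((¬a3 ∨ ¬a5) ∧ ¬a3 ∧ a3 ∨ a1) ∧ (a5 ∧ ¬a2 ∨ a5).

¬a2 ∧ a1 ∧ a5 ∧ (a5 ∧ (a5 ∨ a2) ∨ ¬a3) ∨ a2 ∧ ((¬a3 ∨ ¬a5) ∧ ¬a3 ∧ a3 ∨ a1) ∧ (a5 ∧ ¬a2 ∨ a5)
= ¬a2 ∧ a1 ∧ a5 ∧ (a5 ∧ (a5 ∨ a2) ∨ ¬a3) ∨ a2 ∧ (¬a3 ∧ a3 ∨ a1) ∧ (a5 ∧ ¬a2 ∨ a5)   — absorption
= ¬a2 ∧ a1 ∧ a5 ∧ (a5 ∧ (a5 ∨ a2) ∨ ¬a3) ∨ a2 ∧ a1 ∧ (a5 ∧ ¬a2 ∨ a5)   — complement / identity
= ¬a2 ∧ a1 ∧ a5 ∧ (a5 ∧ (a5 ∨ a2) ∨ ¬a3) ∨ a2 ∧ a1 ∧ a5   — absorption
= ¬a2 ∧ a1 ∧ a5 ∧ (a5 ∨ ¬a3) ∨ a2 ∧ a1 ∧ a5   — absorption
= ¬a2 ∧ a1 ∧ a5 ∨ a2 ∧ a1 ∧ a5   — absorption
= a1 ∧ a5   — distribution

a1 ∧ a5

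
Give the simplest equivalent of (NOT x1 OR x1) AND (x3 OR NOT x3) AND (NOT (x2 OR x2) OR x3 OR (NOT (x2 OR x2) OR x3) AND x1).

NOT x2 OR x3

(NOT x1 OR x1) AND (x3 OR NOT x3) AND (NOT (x2 OR x2) OR x3 OR (NOT (x2 OR x2) OR x3) AND x1)
= (x3 OR NOT x3) AND (NOT (x2 OR x2) OR x3 OR (NOT (x2 OR x2) OR x3) AND x1)   [complement / identity]
= NOT (x2 OR x2) OR x3 OR (NOT (x2 OR x2) OR x3) AND x1   [complement / identity]
= NOT (x2 OR x2) OR x3   [absorption]
= NOT x2 OR x3   [idempotence]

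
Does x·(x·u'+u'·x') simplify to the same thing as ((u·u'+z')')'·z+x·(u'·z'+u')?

E1: x·(x·u'+u'·x')
    = x·u'   [distribution]
E2: ((u·u'+z')')'·z+x·(u'·z'+u')
    = ((z')')'·z+x·(u'·z'+u')   [complement / identity]
    = z'·z+x·(u'·z'+u')   [double negation]
    = z'·z+x·u'   [absorption]
    = x·u'   [complement / identity]
Both reduce to x·u', so they are equivalent.

Yes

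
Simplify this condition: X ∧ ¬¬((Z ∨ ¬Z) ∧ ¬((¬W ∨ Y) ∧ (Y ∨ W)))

X ∧ ¬¬((Z ∨ ¬Z) ∧ ¬((¬W ∨ Y) ∧ (Y ∨ W)))
= X ∧ ¬¬¬((¬W ∨ Y) ∧ (Y ∨ W))   (complement / identity)
= X ∧ ¬¬¬(¬W ∧ W ∨ Y)   (distribution)
= X ∧ ¬¬¬Y   (complement / identity)
= X ∧ ¬Y   (double negation)

X ∧ ¬Y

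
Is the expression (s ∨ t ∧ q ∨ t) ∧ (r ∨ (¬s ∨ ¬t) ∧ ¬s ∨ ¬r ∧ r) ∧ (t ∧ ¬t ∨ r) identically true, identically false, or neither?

neither

(s ∨ t ∧ q ∨ t) ∧ (r ∨ (¬s ∨ ¬t) ∧ ¬s ∨ ¬r ∧ r) ∧ (t ∧ ¬t ∨ r)
= (s ∨ t ∧ q ∨ t) ∧ (r ∨ ¬s ∨ ¬r ∧ r) ∧ (t ∧ ¬t ∨ r)   [absorption]
= (s ∨ t) ∧ (r ∨ ¬s ∨ ¬r ∧ r) ∧ (t ∧ ¬t ∨ r)   [absorption]
= (s ∨ t) ∧ (r ∨ ¬s) ∧ (t ∧ ¬t ∨ r)   [complement / identity]
= (s ∨ t) ∧ (r ∨ ¬s) ∧ r   [complement / identity]
= (s ∨ t) ∧ r   [absorption]
This depends on r, s, t, so it is not a constant.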